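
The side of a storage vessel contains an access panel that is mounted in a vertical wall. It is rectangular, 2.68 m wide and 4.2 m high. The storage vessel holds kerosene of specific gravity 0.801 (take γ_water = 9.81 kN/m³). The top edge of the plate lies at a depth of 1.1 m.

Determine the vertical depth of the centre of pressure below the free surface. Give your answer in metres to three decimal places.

h_p = 3.659 m

γ = 0.801 × 9.81 = 7.85781 kN/m³.
The centroid lies 4.2/2 = 2.1 m below the top edge, so the centroid depth is h_c = 1.1 + 2.1 = 3.2 m.
A = 2.68 × 4.2 = 11.256 m².
Resultant F = γ·h_c·A = 7.85781 × 3.2 × 11.256 = 283.032 kN.
I_c = b·h³/12 = 2.68 × 4.2³/12 = 16.5463 m⁴.
Centre of pressure: y_p = y_c + I_c/(y_c·A) = 3.2 + 16.5463/(3.2 × 11.256) = 3.2 + 0.459374 = 3.65937 m along the plane.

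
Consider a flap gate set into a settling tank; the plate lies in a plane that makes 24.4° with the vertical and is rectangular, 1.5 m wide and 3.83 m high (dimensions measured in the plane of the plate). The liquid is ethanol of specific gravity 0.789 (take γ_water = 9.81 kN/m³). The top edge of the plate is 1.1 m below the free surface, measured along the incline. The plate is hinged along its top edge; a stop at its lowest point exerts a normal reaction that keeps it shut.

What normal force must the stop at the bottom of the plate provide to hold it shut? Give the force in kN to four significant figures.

γ = 0.789 × 9.81 = 7.74009 kN/m³.
The plate makes 24.4° with the vertical, i.e. θ = 90° − 24.4° = 65.6° to the horizontal. Measuring y along the incline from the free-surface line, vertical depth h = y·sinθ with sinθ = 0.910684.
The centroid lies 3.83/2 = 1.915 m below the top edge, so y_c = 1.1 + 1.915 = 3.015 m and h_c = 3.015 × 0.910684 = 2.74571 m.
A = 1.5 × 3.83 = 5.745 m².
Resultant F = γ·h_c·A = 7.74009 × 2.74571 × 5.745 = 122.093 kN.
I_c = b·h³/12 = 1.5 × 3.83³/12 = 7.02274 m⁴.
Centre of pressure: y_p = y_c + I_c/(y_c·A) = 3.015 + 7.02274/(3.015 × 5.745) = 3.015 + 0.405442 = 3.42044 m along the plane.
The resultant acts 1.915 + 0.405442 = 2.32044 m (along the plate) below the hinge at the top edge, so the moment about the hinge is M = F × 2.32044 = 122.093 × 2.32044 = 283.309 kN·m.
A normal force at the bottom, 3.83 m from the hinge, must supply this moment: P = 283.309/3.83 = 73.971 kN.

P ≈ 73.97 kN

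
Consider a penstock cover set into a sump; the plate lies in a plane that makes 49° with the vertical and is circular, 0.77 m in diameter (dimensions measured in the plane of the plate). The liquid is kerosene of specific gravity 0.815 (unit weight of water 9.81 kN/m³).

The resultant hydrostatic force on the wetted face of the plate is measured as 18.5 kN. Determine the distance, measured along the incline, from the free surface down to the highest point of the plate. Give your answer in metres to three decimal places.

γ = 0.815 × 9.81 = 7.99515 kN/m³.
A = π(0.385)² = 0.465663 m².
From F = γ·h_c·A, the centroid depth is h_c = 18.5/(7.99515 × 0.465663) = 4.96905 m.
The plate makes 49° with the vertical, i.e. θ = 90° − 49° = 41° to the horizontal. Measuring y along the incline from the free-surface line, vertical depth h = y·sinθ with sinθ = 0.656059.
Along the incline, y_c = h_c/sinθ = 4.96905/0.656059 = 7.57409 m.
The centroid is at the centre, 0.385 m below the top of the plate, so the highest point sits at y_top = 7.57409 − 0.385 = 7.18909 m along the incline.

y_top ≈ 7.189 m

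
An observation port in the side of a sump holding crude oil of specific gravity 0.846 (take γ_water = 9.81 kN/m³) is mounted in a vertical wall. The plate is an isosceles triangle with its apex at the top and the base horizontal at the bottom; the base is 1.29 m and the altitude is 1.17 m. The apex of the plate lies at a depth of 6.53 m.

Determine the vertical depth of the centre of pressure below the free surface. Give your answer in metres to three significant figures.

h_p = 7.32 m

γ = 0.846 × 9.81 = 8.29926 kN/m³.
With the apex up, the centroid sits 2h/3 = 2 × 1.17/3 = 0.78 m below the apex, so the centroid depth is h_c = 6.53 + 0.78 = 7.31 m.
A = ½ × 1.29 × 1.17 = 0.75465 m².
Resultant F = γ·h_c·A = 8.29926 × 7.31 × 0.75465 = 45.7828 kN.
I_c = b·h³/36 = 1.29 × 1.17³/36 = 0.0573911 m⁴.
Centre of pressure: y_p = y_c + I_c/(y_c·A) = 7.31 + 0.0573911/(7.31 × 0.75465) = 7.31 + 0.0104036 = 7.3204 m along the plane.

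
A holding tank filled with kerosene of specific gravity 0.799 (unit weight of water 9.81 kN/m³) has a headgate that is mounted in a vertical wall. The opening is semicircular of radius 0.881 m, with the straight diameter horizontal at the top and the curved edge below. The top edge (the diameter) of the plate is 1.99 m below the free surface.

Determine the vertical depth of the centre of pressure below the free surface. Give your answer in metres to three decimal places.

γ = 0.799 × 9.81 = 7.83819 kN/m³.
The centroid of a semicircle lies 4r/(3π) = 0.373908 m from the diameter, here below the top edge, so the centroid depth is h_c = 1.99 + 0.373908 = 2.36391 m.
A = πr²/2 = π × 0.881²/2 = 1.21919 m².
Resultant F = γ·h_c·A = 7.83819 × 2.36391 × 1.21919 = 22.5901 kN.
I_c = (π/8 − 8/(9π))·r⁴ = 0.109757 × 0.881⁴ = 0.0661205 m⁴.
Centre of pressure: y_p = y_c + I_c/(y_c·A) = 2.36391 + 0.0661205/(2.36391 × 1.21919) = 2.36391 + 0.0229421 = 2.38685 m along the plane.

h_p = 2.387 m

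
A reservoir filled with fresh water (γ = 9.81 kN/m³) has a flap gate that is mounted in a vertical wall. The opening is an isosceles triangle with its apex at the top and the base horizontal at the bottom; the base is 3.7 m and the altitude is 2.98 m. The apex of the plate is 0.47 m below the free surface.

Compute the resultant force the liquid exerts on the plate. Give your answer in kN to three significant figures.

F ≈ 133 kN

γ = 9.81 kN/m³.
With the apex up, the centroid sits 2h/3 = 2 × 2.98/3 = 1.98667 m below the apex, so the centroid depth is h_c = 0.47 + 1.98667 = 2.45667 m.
A = ½ × 3.7 × 2.98 = 5.513 m².
Resultant F = γ·h_c·A = 9.81 × 2.45667 × 5.513 = 132.863 kN.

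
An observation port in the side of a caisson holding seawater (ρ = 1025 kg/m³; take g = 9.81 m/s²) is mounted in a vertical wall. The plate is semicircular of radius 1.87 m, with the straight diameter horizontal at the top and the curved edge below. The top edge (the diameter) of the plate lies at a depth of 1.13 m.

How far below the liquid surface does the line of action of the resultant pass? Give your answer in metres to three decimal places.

γ = ρg = 1025 × 9.81 / 1000 = 10.05525 kN/m³.
The centroid of a semicircle lies 4r/(3π) = 0.793653 m from the diameter, here below the top edge, so the centroid depth is h_c = 1.13 + 0.793653 = 1.92365 m.
A = πr²/2 = π × 1.87²/2 = 5.49292 m².
Resultant F = γ·h_c·A = 10.05525 × 1.92365 × 5.49292 = 106.248 kN.
I_c = (π/8 − 8/(9π))·r⁴ = 0.109757 × 1.87⁴ = 1.34214 m⁴.
Centre of pressure: y_p = y_c + I_c/(y_c·A) = 1.92365 + 1.34214/(1.92365 × 5.49292) = 1.92365 + 0.127019 = 2.05067 m along the plane.

h_p = 2.051 m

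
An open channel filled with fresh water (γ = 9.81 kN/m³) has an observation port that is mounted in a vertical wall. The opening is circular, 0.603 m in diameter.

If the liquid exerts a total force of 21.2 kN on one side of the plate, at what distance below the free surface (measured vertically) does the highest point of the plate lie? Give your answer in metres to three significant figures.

d_top ≈ 7.27 m

γ = 9.81 kN/m³.
A = π(0.3015)² = 0.285578 m².
From F = γ·h_c·A, the centroid depth is h_c = 21.2/(9.81 × 0.285578) = 7.56732 m.
The centroid is at the centre, 0.3015 m below the top of the plate, so the highest point sits at h_top = 7.56732 − 0.3015 = 7.26582 m below the surface.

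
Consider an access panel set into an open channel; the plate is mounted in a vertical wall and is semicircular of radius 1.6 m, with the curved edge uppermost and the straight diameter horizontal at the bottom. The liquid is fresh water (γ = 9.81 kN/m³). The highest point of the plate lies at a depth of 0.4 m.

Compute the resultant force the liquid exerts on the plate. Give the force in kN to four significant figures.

F ≈ 52.11 kN

γ = 9.81 kN/m³.
The centroid lies 4r/(3π) = 0.679061 m above the diameter, so r − 4r/(3π) = 1.6 − 0.679061 = 0.920939 m below the topmost point, so the centroid depth is h_c = 0.4 + 0.920939 = 1.32094 m.
A = πr²/2 = π × 1.6²/2 = 4.02124 m².
Resultant F = γ·h_c·A = 9.81 × 1.32094 × 4.02124 = 52.1089 kN.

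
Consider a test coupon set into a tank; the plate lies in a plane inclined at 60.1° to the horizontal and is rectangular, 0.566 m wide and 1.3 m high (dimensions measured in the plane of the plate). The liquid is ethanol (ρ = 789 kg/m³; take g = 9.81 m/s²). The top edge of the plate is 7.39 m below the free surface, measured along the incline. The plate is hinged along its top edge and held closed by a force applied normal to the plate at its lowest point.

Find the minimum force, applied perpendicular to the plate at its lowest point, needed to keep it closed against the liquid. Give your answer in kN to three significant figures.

P ≈ 20.4 kN

γ = ρg = 789 × 9.81 / 1000 = 7.74009 kN/m³.
Let θ = 60.1° be the plate's angle to the horizontal; measure y along the incline from where the plane meets the free surface. Vertical depth h = y·sinθ with sinθ = 0.866897.
The centroid lies 1.3/2 = 0.65 m below the top edge, so y_c = 7.39 + 0.65 = 8.04 m and h_c = 8.04 × 0.866897 = 6.96985 m.
A = 0.566 × 1.3 = 0.7358 m².
Resultant F = γ·h_c·A = 7.74009 × 6.96985 × 0.7358 = 39.6944 kN.
I_c = b·h³/12 = 0.566 × 1.3³/12 = 0.103625 m⁴.
Centre of pressure: y_p = y_c + I_c/(y_c·A) = 8.04 + 0.103625/(8.04 × 0.7358) = 8.04 + 0.0175166 = 8.05752 m along the plane.
The resultant acts 0.65 + 0.0175166 = 0.667517 m (along the plate) below the hinge at the top edge, so the moment about the hinge is M = F × 0.667517 = 39.6944 × 0.667517 = 26.4967 kN·m.
A normal force at the bottom, 1.3 m from the hinge, must supply this moment: P = 26.4967/1.3 = 20.3821 kN.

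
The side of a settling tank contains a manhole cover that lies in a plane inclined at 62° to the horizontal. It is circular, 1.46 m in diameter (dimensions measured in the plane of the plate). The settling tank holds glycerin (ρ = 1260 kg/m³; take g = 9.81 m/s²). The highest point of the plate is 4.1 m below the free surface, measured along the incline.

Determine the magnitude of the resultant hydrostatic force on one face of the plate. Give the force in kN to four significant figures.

γ = ρg = 1260 × 9.81 / 1000 = 12.3606 kN/m³.
Let θ = 62° be the plate's angle to the horizontal; measure y along the incline from where the plane meets the free surface. Vertical depth h = y·sinθ with sinθ = 0.882948.
The centroid is at the centre, 0.73 m below the top of the plate, so y_c = 4.1 + 0.73 = 4.83 m and h_c = 4.83 × 0.882948 = 4.26464 m.
A = π(0.73)² = 1.67415 m².
Resultant F = γ·h_c·A = 12.3606 × 4.26464 × 1.67415 = 88.2503 kN.

F ≈ 88.25 kN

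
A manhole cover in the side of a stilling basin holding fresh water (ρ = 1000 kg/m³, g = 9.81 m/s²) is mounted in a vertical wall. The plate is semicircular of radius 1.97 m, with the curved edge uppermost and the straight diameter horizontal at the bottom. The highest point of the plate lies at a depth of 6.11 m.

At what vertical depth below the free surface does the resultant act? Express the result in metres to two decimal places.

h_p = 7.28 m

γ = ρg = 1000 × 9.81 = 9810 N/m³ = 9.81 kN/m³.
The centroid lies 4r/(3π) = 0.836094 m above the diameter, so r − 4r/(3π) = 1.97 − 0.836094 = 1.13391 m below the topmost point, so the centroid depth is h_c = 6.11 + 1.13391 = 7.24391 m.
A = πr²/2 = π × 1.97²/2 = 6.0961 m².
Resultant F = γ·h_c·A = 9.81 × 7.24391 × 6.0961 = 433.206 kN.
I_c = (π/8 − 8/(9π))·r⁴ = 0.109757 × 1.97⁴ = 1.65309 m⁴.
Centre of pressure: y_p = y_c + I_c/(y_c·A) = 7.24391 + 1.65309/(7.24391 × 6.0961) = 7.24391 + 0.0374344 = 7.28134 m along the plane.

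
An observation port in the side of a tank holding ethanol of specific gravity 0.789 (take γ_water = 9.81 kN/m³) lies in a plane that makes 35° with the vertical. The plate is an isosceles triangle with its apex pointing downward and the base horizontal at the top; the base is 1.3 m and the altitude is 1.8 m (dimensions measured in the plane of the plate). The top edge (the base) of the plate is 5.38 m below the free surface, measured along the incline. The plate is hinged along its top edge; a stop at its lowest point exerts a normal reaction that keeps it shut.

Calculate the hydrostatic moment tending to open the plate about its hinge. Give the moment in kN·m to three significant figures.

γ = 0.789 × 9.81 = 7.74009 kN/m³.
The plate makes 35° with the vertical, i.e. θ = 90° − 35° = 55° to the horizontal. Measuring y along the incline from the free-surface line, vertical depth h = y·sinθ with sinθ = 0.819152.
With the apex down, the centroid sits h/3 = 1.8/3 = 0.6 m below the base (the top edge), so y_c = 5.38 + 0.6 = 5.98 m and h_c = 5.98 × 0.819152 = 4.89853 m.
A = ½ × 1.3 × 1.8 = 1.17 m².
Resultant F = γ·h_c·A = 7.74009 × 4.89853 × 1.17 = 44.3606 kN.
I_c = b·h³/36 = 1.3 × 1.8³/36 = 0.2106 m⁴.
Centre of pressure: y_p = y_c + I_c/(y_c·A) = 5.98 + 0.2106/(5.98 × 1.17) = 5.98 + 0.0301003 = 6.0101 m along the plane.
The resultant acts 0.6 + 0.0301003 = 0.6301 m (along the plate) below the hinge at the top edge, so the moment about the hinge is M = F × 0.6301 = 44.3606 × 0.6301 = 27.9516 kN·m.

M ≈ 28.0 kN·m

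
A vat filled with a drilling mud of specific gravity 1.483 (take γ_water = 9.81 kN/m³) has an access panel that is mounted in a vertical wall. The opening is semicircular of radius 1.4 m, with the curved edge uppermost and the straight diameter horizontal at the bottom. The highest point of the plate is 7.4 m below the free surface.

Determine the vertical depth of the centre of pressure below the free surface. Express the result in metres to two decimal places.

h_p = 8.22 m

γ = 1.483 × 9.81 = 14.54823 kN/m³.
The centroid lies 4r/(3π) = 0.594178 m above the diameter, so r − 4r/(3π) = 1.4 − 0.594178 = 0.805822 m below the topmost point, so the centroid depth is h_c = 7.4 + 0.805822 = 8.20582 m.
A = πr²/2 = π × 1.4²/2 = 3.07876 m².
Resultant F = γ·h_c·A = 14.54823 × 8.20582 × 3.07876 = 367.543 kN.
I_c = (π/8 − 8/(9π))·r⁴ = 0.109757 × 1.4⁴ = 0.421642 m⁴.
Centre of pressure: y_p = y_c + I_c/(y_c·A) = 8.20582 + 0.421642/(8.20582 × 3.07876) = 8.20582 + 0.0166896 = 8.22251 m along the plane.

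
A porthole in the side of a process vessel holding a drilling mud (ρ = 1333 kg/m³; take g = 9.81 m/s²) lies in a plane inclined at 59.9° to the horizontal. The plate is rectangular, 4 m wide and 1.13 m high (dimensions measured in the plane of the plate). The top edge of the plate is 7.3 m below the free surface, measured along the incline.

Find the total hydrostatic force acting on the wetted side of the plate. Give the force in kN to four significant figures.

γ = ρg = 1333 × 9.81 / 1000 = 13.07673 kN/m³.
Let θ = 59.9° be the plate's angle to the horizontal; measure y along the incline from where the plane meets the free surface. Vertical depth h = y·sinθ with sinθ = 0.865151.
The centroid lies 1.13/2 = 0.565 m below the top edge, so y_c = 7.3 + 0.565 = 7.865 m and h_c = 7.865 × 0.865151 = 6.80441 m.
A = 4 × 1.13 = 4.52 m².
Resultant F = γ·h_c·A = 13.07673 × 6.80441 × 4.52 = 402.187 kN.

F ≈ 402.2 kN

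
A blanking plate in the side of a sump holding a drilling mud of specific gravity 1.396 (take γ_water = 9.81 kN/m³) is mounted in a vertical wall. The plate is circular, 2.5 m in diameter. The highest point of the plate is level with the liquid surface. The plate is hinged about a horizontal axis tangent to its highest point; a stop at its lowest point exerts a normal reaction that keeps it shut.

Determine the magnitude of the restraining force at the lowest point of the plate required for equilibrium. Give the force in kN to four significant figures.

γ = 1.396 × 9.81 = 13.69476 kN/m³.
The centroid is at the centre, 1.25 m below the top of the plate, so the centroid depth is h_c = 1.25 m.
A = π(1.25)² = 4.90874 m².
Resultant F = γ·h_c·A = 13.69476 × 1.25 × 4.90874 = 84.03 kN.
I_c = πr⁴/4 = π × 1.25⁴/4 = 1.91748 m⁴.
Centre of pressure: y_p = y_c + I_c/(y_c·A) = 1.25 + 1.91748/(1.25 × 4.90874) = 1.25 + 0.312501 = 1.5625 m along the plane.
The resultant acts 1.25 + 0.312501 = 1.5625 m (along the plate) below the hinge at the top edge, so the moment about the hinge is M = F × 1.5625 = 84.03 × 1.5625 = 131.297 kN·m.
A normal force at the bottom, 2.5 m from the hinge, must supply this moment: P = 131.297/2.5 = 52.5188 kN.

P ≈ 52.52 kN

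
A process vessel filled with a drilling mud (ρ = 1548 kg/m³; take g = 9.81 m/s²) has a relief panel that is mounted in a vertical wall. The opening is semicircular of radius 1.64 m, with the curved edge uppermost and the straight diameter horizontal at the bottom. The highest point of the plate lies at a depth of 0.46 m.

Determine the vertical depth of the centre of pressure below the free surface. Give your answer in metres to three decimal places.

γ = ρg = 1548 × 9.81 / 1000 = 15.18588 kN/m³.
The centroid lies 4r/(3π) = 0.696038 m above the diameter, so r − 4r/(3π) = 1.64 − 0.696038 = 0.943962 m below the topmost point, so the centroid depth is h_c = 0.46 + 0.943962 = 1.40396 m.
A = πr²/2 = π × 1.64²/2 = 4.22481 m².
Resultant F = γ·h_c·A = 15.18588 × 1.40396 × 4.22481 = 90.0745 kN.
I_c = (π/8 − 8/(9π))·r⁴ = 0.109757 × 1.64⁴ = 0.793976 m⁴.
Centre of pressure: y_p = y_c + I_c/(y_c·A) = 1.40396 + 0.793976/(1.40396 × 4.22481) = 1.40396 + 0.133858 = 1.53782 m along the plane.

h_p = 1.538 m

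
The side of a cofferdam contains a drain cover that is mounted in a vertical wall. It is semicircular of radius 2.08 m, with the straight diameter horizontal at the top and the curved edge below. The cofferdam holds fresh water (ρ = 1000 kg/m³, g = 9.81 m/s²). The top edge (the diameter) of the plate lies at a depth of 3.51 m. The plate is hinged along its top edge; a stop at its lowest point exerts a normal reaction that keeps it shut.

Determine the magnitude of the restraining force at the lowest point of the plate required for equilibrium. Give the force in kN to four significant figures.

P ≈ 134.0 kN

γ = ρg = 1000 × 9.81 = 9810 N/m³ = 9.81 kN/m³.
The centroid of a semicircle lies 4r/(3π) = 0.882779 m from the diameter, here below the top edge, so the centroid depth is h_c = 3.51 + 0.882779 = 4.39278 m.
A = πr²/2 = π × 2.08²/2 = 6.79589 m².
Resultant F = γ·h_c·A = 9.81 × 4.39278 × 6.79589 = 292.856 kN.
I_c = (π/8 − 8/(9π))·r⁴ = 0.109757 × 2.08⁴ = 2.0544 m⁴.
Centre of pressure: y_p = y_c + I_c/(y_c·A) = 4.39278 + 2.0544/(4.39278 × 6.79589) = 4.39278 + 0.0688176 = 4.4616 m along the plane.
The resultant acts 0.882779 + 0.0688176 = 0.951597 m (along the plate) below the hinge at the top edge, so the moment about the hinge is M = F × 0.951597 = 292.856 × 0.951597 = 278.681 kN·m.
A normal force at the bottom, 2.08 m from the hinge, must supply this moment: P = 278.681/2.08 = 133.981 kN.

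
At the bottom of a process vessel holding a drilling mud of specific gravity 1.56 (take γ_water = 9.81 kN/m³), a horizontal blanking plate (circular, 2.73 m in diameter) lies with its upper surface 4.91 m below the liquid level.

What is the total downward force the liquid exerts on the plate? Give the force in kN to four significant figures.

F ≈ 439.8 kN

γ = 1.56 × 9.81 = 15.3036 kN/m³.
The plate is horizontal, so pressure is uniform at p = γ·h = 15.3036 × 4.91 = 75.1407 kN/m².
A = π(1.365)² = 5.85349 m².
F = p·A = 75.1407 × 5.85349 = 439.835 kN.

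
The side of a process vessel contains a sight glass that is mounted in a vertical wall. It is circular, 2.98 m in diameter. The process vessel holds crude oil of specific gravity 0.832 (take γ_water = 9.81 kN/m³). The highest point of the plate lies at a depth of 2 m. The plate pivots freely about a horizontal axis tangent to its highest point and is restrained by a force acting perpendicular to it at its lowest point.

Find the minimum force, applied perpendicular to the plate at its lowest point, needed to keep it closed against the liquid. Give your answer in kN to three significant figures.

P ≈ 110 kN

γ = 0.832 × 9.81 = 8.16192 kN/m³.
The centroid is at the centre, 1.49 m below the top of the plate, so the centroid depth is h_c = 2 + 1.49 = 3.49 m.
A = π(1.49)² = 6.97465 m².
Resultant F = γ·h_c·A = 8.16192 × 3.49 × 6.97465 = 198.674 kN.
I_c = πr⁴/4 = π × 1.49⁴/4 = 3.87111 m⁴.
Centre of pressure: y_p = y_c + I_c/(y_c·A) = 3.49 + 3.87111/(3.49 × 6.97465) = 3.49 + 0.159033 = 3.64903 m along the plane.
The resultant acts 1.49 + 0.159033 = 1.64903 m (along the plate) below the hinge at the top edge, so the moment about the hinge is M = F × 1.64903 = 198.674 × 1.64903 = 327.619 kN·m.
A normal force at the bottom, 2.98 m from the hinge, must supply this moment: P = 327.619/2.98 = 109.939 kN.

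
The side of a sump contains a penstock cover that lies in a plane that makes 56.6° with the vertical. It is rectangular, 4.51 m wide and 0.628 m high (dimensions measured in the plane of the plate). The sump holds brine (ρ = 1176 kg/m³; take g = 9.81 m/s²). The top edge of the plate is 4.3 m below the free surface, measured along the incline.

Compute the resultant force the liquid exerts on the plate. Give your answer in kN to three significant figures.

F ≈ 83.0 kN

γ = ρg = 1176 × 9.81 / 1000 = 11.53656 kN/m³.
The plate makes 56.6° with the vertical, i.e. θ = 90° − 56.6° = 33.4° to the horizontal. Measuring y along the incline from the free-surface line, vertical depth h = y·sinθ with sinθ = 0.550481.
The centroid lies 0.628/2 = 0.314 m below the top edge, so y_c = 4.3 + 0.314 = 4.614 m and h_c = 4.614 × 0.550481 = 2.53992 m.
A = 4.51 × 0.628 = 2.83228 m².
Resultant F = γ·h_c·A = 11.53656 × 2.53992 × 2.83228 = 82.9913 kN.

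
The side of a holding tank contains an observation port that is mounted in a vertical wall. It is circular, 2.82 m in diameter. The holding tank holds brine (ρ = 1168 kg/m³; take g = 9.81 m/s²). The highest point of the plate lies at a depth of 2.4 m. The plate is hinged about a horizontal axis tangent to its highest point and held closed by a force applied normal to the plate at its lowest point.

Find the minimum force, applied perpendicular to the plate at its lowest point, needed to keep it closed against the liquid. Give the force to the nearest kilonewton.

γ = ρg = 1168 × 9.81 / 1000 = 11.45808 kN/m³.
The centroid is at the centre, 1.41 m below the top of the plate, so the centroid depth is h_c = 2.4 + 1.41 = 3.81 m.
A = π(1.41)² = 6.2458 m².
Resultant F = γ·h_c·A = 11.45808 × 3.81 × 6.2458 = 272.662 kN.
I_c = πr⁴/4 = π × 1.41⁴/4 = 3.10432 m⁴.
Centre of pressure: y_p = y_c + I_c/(y_c·A) = 3.81 + 3.10432/(3.81 × 6.2458) = 3.81 + 0.130453 = 3.94045 m along the plane.
The resultant acts 1.41 + 0.130453 = 1.54045 m (along the plate) below the hinge at the top edge, so the moment about the hinge is M = F × 1.54045 = 272.662 × 1.54045 = 420.022 kN·m.
A normal force at the bottom, 2.82 m from the hinge, must supply this moment: P = 420.022/2.82 = 148.944 kN.

P ≈ 149 kN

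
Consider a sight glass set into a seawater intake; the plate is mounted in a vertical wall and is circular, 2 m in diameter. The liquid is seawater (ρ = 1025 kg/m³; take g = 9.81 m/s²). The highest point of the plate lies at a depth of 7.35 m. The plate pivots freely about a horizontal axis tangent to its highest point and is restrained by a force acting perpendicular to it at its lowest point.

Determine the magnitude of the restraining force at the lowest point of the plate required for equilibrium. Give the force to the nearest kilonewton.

P ≈ 136 kN

γ = ρg = 1025 × 9.81 / 1000 = 10.05525 kN/m³.
The centroid is at the centre, 1 m below the top of the plate, so the centroid depth is h_c = 7.35 + 1 = 8.35 m.
A = π(1)² = 3.14159 m².
Resultant F = γ·h_c·A = 10.05525 × 8.35 × 3.14159 = 263.772 kN.
I_c = πr⁴/4 = π × 1⁴/4 = 0.785398 m⁴.
Centre of pressure: y_p = y_c + I_c/(y_c·A) = 8.35 + 0.785398/(8.35 × 3.14159) = 8.35 + 0.0299401 = 8.37994 m along the plane.
The resultant acts 1 + 0.0299401 = 1.02994 m (along the plate) below the hinge at the top edge, so the moment about the hinge is M = F × 1.02994 = 263.772 × 1.02994 = 271.669 kN·m.
A normal force at the bottom, 2 m from the hinge, must supply this moment: P = 271.669/2 = 135.834 kN.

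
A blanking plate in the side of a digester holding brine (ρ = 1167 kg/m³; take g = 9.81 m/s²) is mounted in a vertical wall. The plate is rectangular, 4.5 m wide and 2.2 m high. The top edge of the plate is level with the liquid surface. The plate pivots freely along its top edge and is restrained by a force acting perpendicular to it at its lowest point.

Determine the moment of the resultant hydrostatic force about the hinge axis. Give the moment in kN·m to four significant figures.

γ = ρg = 1167 × 9.81 / 1000 = 11.44827 kN/m³.
The centroid lies 2.2/2 = 1.1 m below the top edge, so the centroid depth is h_c = 1.1 m.
A = 4.5 × 2.2 = 9.9 m².
Resultant F = γ·h_c·A = 11.44827 × 1.1 × 9.9 = 124.672 kN.
I_c = b·h³/12 = 4.5 × 2.2³/12 = 3.993 m⁴.
Centre of pressure: y_p = y_c + I_c/(y_c·A) = 1.1 + 3.993/(1.1 × 9.9) = 1.1 + 0.366667 = 1.46667 m along the plane.
The resultant acts 1.1 + 0.366667 = 1.46667 m (along the plate) below the hinge at the top edge, so the moment about the hinge is M = F × 1.46667 = 124.672 × 1.46667 = 182.853 kN·m.

M ≈ 182.9 kN·m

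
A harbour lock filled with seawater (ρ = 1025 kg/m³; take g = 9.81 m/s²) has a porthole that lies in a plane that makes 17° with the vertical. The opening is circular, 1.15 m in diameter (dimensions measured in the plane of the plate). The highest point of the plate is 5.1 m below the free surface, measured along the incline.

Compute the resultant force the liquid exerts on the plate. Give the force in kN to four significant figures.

γ = ρg = 1025 × 9.81 / 1000 = 10.05525 kN/m³.
The plate makes 17° with the vertical, i.e. θ = 90° − 17° = 73° to the horizontal. Measuring y along the incline from the free-surface line, vertical depth h = y·sinθ with sinθ = 0.956305.
The centroid is at the centre, 0.575 m below the top of the plate, so y_c = 5.1 + 0.575 = 5.675 m and h_c = 5.675 × 0.956305 = 5.42703 m.
A = π(0.575)² = 1.03869 m².
Resultant F = γ·h_c·A = 10.05525 × 5.42703 × 1.03869 = 56.6815 kN.

F ≈ 56.68 kN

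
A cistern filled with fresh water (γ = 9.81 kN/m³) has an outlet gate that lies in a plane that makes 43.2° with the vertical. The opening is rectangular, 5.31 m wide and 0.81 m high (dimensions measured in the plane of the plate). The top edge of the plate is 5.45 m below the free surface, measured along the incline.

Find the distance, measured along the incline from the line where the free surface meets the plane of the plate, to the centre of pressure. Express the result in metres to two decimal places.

γ = 9.81 kN/m³.
The plate makes 43.2° with the vertical, i.e. θ = 90° − 43.2° = 46.8° to the horizontal. Measuring y along the incline from the free-surface line, vertical depth h = y·sinθ with sinθ = 0.728969.
The centroid lies 0.81/2 = 0.405 m below the top edge, so y_c = 5.45 + 0.405 = 5.855 m and h_c = 5.855 × 0.728969 = 4.26811 m.
A = 5.31 × 0.81 = 4.3011 m².
Resultant F = γ·h_c·A = 9.81 × 4.26811 × 4.3011 = 180.088 kN.
I_c = b·h³/12 = 5.31 × 0.81³/12 = 0.235163 m⁴.
Centre of pressure: y_p = y_c + I_c/(y_c·A) = 5.855 + 0.235163/(5.855 × 4.3011) = 5.855 + 0.00933819 = 5.86434 m along the plane.

y_p = 5.86 m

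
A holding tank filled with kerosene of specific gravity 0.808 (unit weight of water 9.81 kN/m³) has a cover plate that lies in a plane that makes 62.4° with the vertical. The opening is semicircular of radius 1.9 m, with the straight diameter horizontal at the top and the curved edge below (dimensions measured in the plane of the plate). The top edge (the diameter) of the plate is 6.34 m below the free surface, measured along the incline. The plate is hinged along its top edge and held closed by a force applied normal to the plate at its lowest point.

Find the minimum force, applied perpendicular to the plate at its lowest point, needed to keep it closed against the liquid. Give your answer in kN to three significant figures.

P ≈ 65.9 kN

γ = 0.808 × 9.81 = 7.92648 kN/m³.
The plate makes 62.4° with the vertical, i.e. θ = 90° − 62.4° = 27.6° to the horizontal. Measuring y along the incline from the free-surface line, vertical depth h = y·sinθ with sinθ = 0.463296.
The centroid of a semicircle lies 4r/(3π) = 0.806385 m from the diameter, here below the top edge, so y_c = 6.34 + 0.806385 = 7.14638 m and h_c = 7.14638 × 0.463296 = 3.31089 m.
A = πr²/2 = π × 1.9²/2 = 5.67057 m².
Resultant F = γ·h_c·A = 7.92648 × 3.31089 × 5.67057 = 148.817 kN.
I_c = (π/8 − 8/(9π))·r⁴ = 0.109757 × 1.9⁴ = 1.43036 m⁴.
Centre of pressure: y_p = y_c + I_c/(y_c·A) = 7.14638 + 1.43036/(7.14638 × 5.67057) = 7.14638 + 0.0352966 = 7.18168 m along the plane.
The resultant acts 0.806385 + 0.0352966 = 0.841682 m (along the plate) below the hinge at the top edge, so the moment about the hinge is M = F × 0.841682 = 148.817 × 0.841682 = 125.257 kN·m.
A normal force at the bottom, 1.9 m from the hinge, must supply this moment: P = 125.257/1.9 = 65.9247 kN.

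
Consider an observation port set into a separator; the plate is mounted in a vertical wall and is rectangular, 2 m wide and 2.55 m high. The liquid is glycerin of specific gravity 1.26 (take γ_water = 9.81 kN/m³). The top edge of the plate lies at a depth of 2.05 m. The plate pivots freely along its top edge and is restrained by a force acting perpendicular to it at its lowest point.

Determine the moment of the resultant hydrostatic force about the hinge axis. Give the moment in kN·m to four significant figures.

M ≈ 301.4 kN·m

γ = 1.26 × 9.81 = 12.3606 kN/m³.
The centroid lies 2.55/2 = 1.275 m below the top edge, so the centroid depth is h_c = 2.05 + 1.275 = 3.325 m.
A = 2 × 2.55 = 5.1 m².
Resultant F = γ·h_c·A = 12.3606 × 3.325 × 5.1 = 209.605 kN.
I_c = b·h³/12 = 2 × 2.55³/12 = 2.76356 m⁴.
Centre of pressure: y_p = y_c + I_c/(y_c·A) = 3.325 + 2.76356/(3.325 × 5.1) = 3.325 + 0.16297 = 3.48797 m along the plane.
The resultant acts 1.275 + 0.16297 = 1.43797 m (along the plate) below the hinge at the top edge, so the moment about the hinge is M = F × 1.43797 = 209.605 × 1.43797 = 301.406 kN·m.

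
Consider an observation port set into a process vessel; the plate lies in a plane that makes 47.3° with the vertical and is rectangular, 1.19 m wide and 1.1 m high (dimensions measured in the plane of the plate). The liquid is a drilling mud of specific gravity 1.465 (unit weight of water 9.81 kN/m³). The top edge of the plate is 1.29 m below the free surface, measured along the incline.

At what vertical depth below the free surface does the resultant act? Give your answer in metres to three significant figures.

h_p = 1.28 m

γ = 1.465 × 9.81 = 14.37165 kN/m³.
The plate makes 47.3° with the vertical, i.e. θ = 90° − 47.3° = 42.7° to the horizontal. Measuring y along the incline from the free-surface line, vertical depth h = y·sinθ with sinθ = 0.678160.
The centroid lies 1.1/2 = 0.55 m below the top edge, so y_c = 1.29 + 0.55 = 1.84 m and h_c = 1.84 × 0.678160 = 1.24781 m.
A = 1.19 × 1.1 = 1.309 m².
Resultant F = γ·h_c·A = 14.37165 × 1.24781 × 1.309 = 23.4744 kN.
I_c = b·h³/12 = 1.19 × 1.1³/12 = 0.131991 m⁴.
Centre of pressure: y_p = y_c + I_c/(y_c·A) = 1.84 + 0.131991/(1.84 × 1.309) = 1.84 + 0.0548008 = 1.8948 m along the plane.
Vertically, h_p = y_p·sinθ = 1.8948 × 0.678160 = 1.28498 m.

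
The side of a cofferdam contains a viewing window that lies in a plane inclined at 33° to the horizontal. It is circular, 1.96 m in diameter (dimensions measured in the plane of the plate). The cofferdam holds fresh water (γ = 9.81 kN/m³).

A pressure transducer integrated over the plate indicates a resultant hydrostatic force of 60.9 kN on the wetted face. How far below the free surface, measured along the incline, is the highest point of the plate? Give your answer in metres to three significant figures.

γ = 9.81 kN/m³.
A = π(0.98)² = 3.01719 m².
From F = γ·h_c·A, the centroid depth is h_c = 60.9/(9.81 × 3.01719) = 2.05753 m.
Let θ = 33° be the plate's angle to the horizontal; measure y along the incline from where the plane meets the free surface. Vertical depth h = y·sinθ with sinθ = 0.544639.
Along the incline, y_c = h_c/sinθ = 2.05753/0.544639 = 3.77779 m.
The centroid is at the centre, 0.98 m below the top of the plate, so the highest point sits at y_top = 3.77779 − 0.98 = 2.79779 m along the incline.

y_top ≈ 2.80 m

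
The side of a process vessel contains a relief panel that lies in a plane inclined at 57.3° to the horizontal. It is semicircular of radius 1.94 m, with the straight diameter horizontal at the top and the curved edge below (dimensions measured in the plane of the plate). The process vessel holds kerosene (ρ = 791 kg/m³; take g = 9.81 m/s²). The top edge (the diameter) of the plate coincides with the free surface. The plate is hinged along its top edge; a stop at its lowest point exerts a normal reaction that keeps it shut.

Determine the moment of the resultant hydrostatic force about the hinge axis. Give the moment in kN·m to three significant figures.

M ≈ 36.3 kN·m

γ = ρg = 791 × 9.81 / 1000 = 7.75971 kN/m³.
Let θ = 57.3° be the plate's angle to the horizontal; measure y along the incline from where the plane meets the free surface. Vertical depth h = y·sinθ with sinθ = 0.841511.
The centroid of a semicircle lies 4r/(3π) = 0.823362 m from the diameter, here below the top edge, so y_c = 0.823362 m and h_c = 0.823362 × 0.841511 = 0.692868 m.
A = πr²/2 = π × 1.94²/2 = 5.91185 m².
Resultant F = γ·h_c·A = 7.75971 × 0.692868 × 5.91185 = 31.7848 kN.
I_c = (π/8 − 8/(9π))·r⁴ = 0.109757 × 1.94⁴ = 1.55467 m⁴.
Centre of pressure: y_p = y_c + I_c/(y_c·A) = 0.823362 + 1.55467/(0.823362 × 5.91185) = 0.823362 + 0.319392 = 1.14275 m along the plane.
The resultant acts 0.823362 + 0.319392 = 1.14275 m (along the plate) below the hinge at the top edge, so the moment about the hinge is M = F × 1.14275 = 31.7848 × 1.14275 = 36.3221 kN·m.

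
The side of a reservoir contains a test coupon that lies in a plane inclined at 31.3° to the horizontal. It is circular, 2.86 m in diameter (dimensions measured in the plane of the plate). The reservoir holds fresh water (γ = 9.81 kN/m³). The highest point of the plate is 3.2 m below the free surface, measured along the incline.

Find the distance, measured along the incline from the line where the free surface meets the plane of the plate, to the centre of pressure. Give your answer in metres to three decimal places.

γ = 9.81 kN/m³.
Let θ = 31.3° be the plate's angle to the horizontal; measure y along the incline from where the plane meets the free surface. Vertical depth h = y·sinθ with sinθ = 0.519519.
The centroid is at the centre, 1.43 m below the top of the plate, so y_c = 3.2 + 1.43 = 4.63 m and h_c = 4.63 × 0.519519 = 2.40537 m.
A = π(1.43)² = 6.42424 m².
Resultant F = γ·h_c·A = 9.81 × 2.40537 × 6.42424 = 151.591 kN.
I_c = πr⁴/4 = π × 1.43⁴/4 = 3.28423 m⁴.
Centre of pressure: y_p = y_c + I_c/(y_c·A) = 4.63 + 3.28423/(4.63 × 6.42424) = 4.63 + 0.110416 = 4.74042 m along the plane.

y_p = 4.740 m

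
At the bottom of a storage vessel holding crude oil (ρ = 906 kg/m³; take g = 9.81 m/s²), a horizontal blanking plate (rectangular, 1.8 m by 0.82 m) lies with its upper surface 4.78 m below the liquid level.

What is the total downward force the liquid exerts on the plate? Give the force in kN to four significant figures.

F ≈ 62.71 kN

γ = ρg = 906 × 9.81 / 1000 = 8.88786 kN/m³.
The plate is horizontal, so pressure is uniform at p = γ·h = 8.88786 × 4.78 = 42.484 kN/m².
A = 1.8 × 0.82 = 1.476 m².
F = p·A = 42.484 × 1.476 = 62.7064 kN.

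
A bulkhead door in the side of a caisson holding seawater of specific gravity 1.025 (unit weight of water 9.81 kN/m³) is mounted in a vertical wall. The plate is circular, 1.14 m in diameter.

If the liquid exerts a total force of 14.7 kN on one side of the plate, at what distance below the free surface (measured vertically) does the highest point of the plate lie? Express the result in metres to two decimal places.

γ = 1.025 × 9.81 = 10.05525 kN/m³.
A = π(0.57)² = 1.0207 m².
From F = γ·h_c·A, the centroid depth is h_c = 14.7/(10.05525 × 1.0207) = 1.43227 m.
The centroid is at the centre, 0.57 m below the top of the plate, so the highest point sits at h_top = 1.43227 − 0.57 = 0.86227 m below the surface.

d_top ≈ 0.86 m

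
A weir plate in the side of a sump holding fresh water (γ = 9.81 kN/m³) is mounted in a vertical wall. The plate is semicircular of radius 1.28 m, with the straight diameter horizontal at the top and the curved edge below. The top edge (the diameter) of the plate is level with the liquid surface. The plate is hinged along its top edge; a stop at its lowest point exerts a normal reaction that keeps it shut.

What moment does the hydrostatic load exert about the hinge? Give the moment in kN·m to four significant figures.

γ = 9.81 kN/m³.
The centroid of a semicircle lies 4r/(3π) = 0.543249 m from the diameter, here below the top edge, so the centroid depth is h_c = 0.543249 m.
A = πr²/2 = π × 1.28²/2 = 2.57359 m².
Resultant F = γ·h_c·A = 9.81 × 0.543249 × 2.57359 = 13.7154 kN.
I_c = (π/8 − 8/(9π))·r⁴ = 0.109757 × 1.28⁴ = 0.294627 m⁴.
Centre of pressure: y_p = y_c + I_c/(y_c·A) = 0.543249 + 0.294627/(0.543249 × 2.57359) = 0.543249 + 0.210734 = 0.753983 m along the plane.
The resultant acts 0.543249 + 0.210734 = 0.753983 m (along the plate) below the hinge at the top edge, so the moment about the hinge is M = F × 0.753983 = 13.7154 × 0.753983 = 10.3412 kN·m.

M ≈ 10.34 kN·m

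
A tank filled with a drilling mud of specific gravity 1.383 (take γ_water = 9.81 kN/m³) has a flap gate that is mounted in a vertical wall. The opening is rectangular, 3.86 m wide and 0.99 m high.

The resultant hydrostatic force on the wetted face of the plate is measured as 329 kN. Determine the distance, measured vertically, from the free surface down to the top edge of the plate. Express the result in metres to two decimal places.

d_top ≈ 5.85 m

γ = 1.383 × 9.81 = 13.56723 kN/m³.
A = 3.86 × 0.99 = 3.8214 m².
From F = γ·h_c·A, the centroid depth is h_c = 329/(13.56723 × 3.8214) = 6.34574 m.
The centroid lies 0.99/2 = 0.495 m below the top edge, so the top edge sits at h_top = 6.34574 − 0.495 = 5.85074 m below the surface.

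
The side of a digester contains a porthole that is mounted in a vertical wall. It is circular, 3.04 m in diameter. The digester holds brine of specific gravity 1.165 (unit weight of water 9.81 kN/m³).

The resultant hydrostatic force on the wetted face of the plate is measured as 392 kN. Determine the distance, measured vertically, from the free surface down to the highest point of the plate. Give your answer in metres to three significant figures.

γ = 1.165 × 9.81 = 11.42865 kN/m³.
A = π(1.52)² = 7.25834 m².
From F = γ·h_c·A, the centroid depth is h_c = 392/(11.42865 × 7.25834) = 4.72557 m.
The centroid is at the centre, 1.52 m below the top of the plate, so the highest point sits at h_top = 4.72557 − 1.52 = 3.20557 m below the surface.

d_top ≈ 3.21 m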